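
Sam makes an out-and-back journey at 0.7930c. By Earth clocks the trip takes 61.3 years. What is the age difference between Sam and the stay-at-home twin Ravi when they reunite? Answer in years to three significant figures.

Δt − τ = 24.0 years

γ = 1/√(1 − 0.7930²) = 1/√0.3712 = 1.641
Sam's elapsed proper time: τ = 61.3/1.641 = 37.35 years.
Age gap = Δt − τ = 61.3 − 37.35 years.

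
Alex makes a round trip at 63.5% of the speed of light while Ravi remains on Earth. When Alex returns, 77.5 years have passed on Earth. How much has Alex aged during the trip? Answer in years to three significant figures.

τ = 59.9 years

β = 0.635; γ = 1/√(1 − 0.635²) = 1/√0.5968 = 1.294
Alex's clock measures proper time along the trip: τ = Δt/γ = 77.5/1.294 years.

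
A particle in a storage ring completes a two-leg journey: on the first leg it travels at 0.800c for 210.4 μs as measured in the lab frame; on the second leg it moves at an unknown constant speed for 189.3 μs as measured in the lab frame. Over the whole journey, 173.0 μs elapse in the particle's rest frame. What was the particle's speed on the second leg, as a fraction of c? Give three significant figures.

β = 0.969

Leg 1: γ = 1/√(1 − 0.800²) = 5/3 ≈ 1.667; τ_1 = 210.4/1.667 = 126.2 μs.
Leg 2: speed unknown; τ_2 = 189.3/γ_2.
Total proper time: 126.2 + τ_2 = 173.0, so τ_2 = 173.0 − 126.2 = 46.76 μs.
γ_2 = 189.3/46.76 = 4.048; β = √(1 − 1/γ²) = √0.9390.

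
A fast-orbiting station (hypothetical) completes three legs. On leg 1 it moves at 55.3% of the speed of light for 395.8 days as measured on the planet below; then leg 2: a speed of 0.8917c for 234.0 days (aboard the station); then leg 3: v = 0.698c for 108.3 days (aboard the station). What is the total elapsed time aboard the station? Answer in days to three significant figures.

τ = 672 days

Leg 1: β = 0.553; γ = 1/√(1 − 0.553²) = 1/√0.6942 = 1.200; τ_1 = 395.8/1.200 = 329.8 days.
Leg 2: 234.0 days is already measured aboard the station.
Leg 3: 108.3 days is already measured aboard the station.
Total: 329.8 + 234.0 + 108.3 days.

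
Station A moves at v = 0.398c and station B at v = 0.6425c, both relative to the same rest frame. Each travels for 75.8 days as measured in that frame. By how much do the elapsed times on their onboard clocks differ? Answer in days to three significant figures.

|τ_A − τ_B| = 11.5 days

A: γ = 1/√(1 − 0.398²) = 1/√0.8416 = 1.090; τ_A = 75.8/1.090 = 69.54 days.
B: γ = 1/√(1 − 0.6425²) = 1/√0.5872 = 1.305; τ_B = 75.8/1.305 = 58.08 days.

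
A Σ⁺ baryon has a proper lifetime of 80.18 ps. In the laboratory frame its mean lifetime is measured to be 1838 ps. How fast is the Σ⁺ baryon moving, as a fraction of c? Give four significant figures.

γ = Δt/τ₀ = 1838/80.18 = 22.92
β = √(1 − 1/γ²) = √(1 − 0.001903) = √0.9981

v = 0.9990c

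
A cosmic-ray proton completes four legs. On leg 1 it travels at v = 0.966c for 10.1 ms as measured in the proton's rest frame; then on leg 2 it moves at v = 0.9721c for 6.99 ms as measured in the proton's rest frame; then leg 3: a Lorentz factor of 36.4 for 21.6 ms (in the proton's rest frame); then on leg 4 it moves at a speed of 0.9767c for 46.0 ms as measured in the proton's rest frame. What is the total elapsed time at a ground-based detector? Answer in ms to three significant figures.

Δt = 1070 ms

Leg 1: γ = 1/√(1 − 0.966²) = 1/√0.06684 = 3.868; Δt_1 = 3.868 × 10.1 = 39.07 ms.
Leg 2: γ = 1/√(1 − 0.9721²) = 1/√0.05502 = 4.263; Δt_2 = 4.263 × 6.99 = 29.80 ms.
Leg 3: γ = 36.4; Δt_3 = 36.40 × 21.6 = 786.2 ms.
Leg 4: γ = 1/√(1 − 0.9767²) = 1/√0.04606 = 4.660; Δt_4 = 4.660 × 46.0 = 214.3 ms.
Total: 39.07 + 29.80 + 786.2 + 214.3 ms.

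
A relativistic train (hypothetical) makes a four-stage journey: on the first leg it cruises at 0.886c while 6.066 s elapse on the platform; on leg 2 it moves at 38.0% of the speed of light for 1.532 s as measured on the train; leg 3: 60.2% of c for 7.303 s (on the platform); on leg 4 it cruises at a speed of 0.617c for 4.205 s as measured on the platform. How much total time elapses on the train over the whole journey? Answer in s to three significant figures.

Leg 1: γ = 1/√(1 − 0.886²) = 1/√0.2150 = 2.157; τ_1 = 6.066/2.157 = 2.813 s.
Leg 2: 1.532 s is already measured on the train.
Leg 3: β = 0.602; γ = 1/√(1 − 0.602²) = 1/√0.6376 = 1.252; τ_3 = 7.303/1.252 = 5.831 s.
Leg 4: γ = 1/√(1 − 0.617²) = 1/√0.6193 = 1.271; τ_4 = 4.205/1.271 = 3.309 s.
Total: 2.813 + 1.532 + 5.831 + 3.309 s.

τ = 13.5 s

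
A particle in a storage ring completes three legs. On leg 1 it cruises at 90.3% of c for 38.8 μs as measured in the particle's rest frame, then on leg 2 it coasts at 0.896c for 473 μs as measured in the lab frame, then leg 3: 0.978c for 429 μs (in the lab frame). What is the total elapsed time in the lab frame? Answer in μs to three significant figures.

Δt = 992 μs

Leg 1: β = 0.903; γ = 1/√(1 − 0.903²) = 1/√0.1846 = 2.328; Δt_1 = 2.328 × 38.8 = 90.31 μs.
Leg 2: 473 μs is already measured in the lab frame.
Leg 3: 429 μs is already measured in the lab frame.
Total: 90.31 + 473.0 + 429.0 μs.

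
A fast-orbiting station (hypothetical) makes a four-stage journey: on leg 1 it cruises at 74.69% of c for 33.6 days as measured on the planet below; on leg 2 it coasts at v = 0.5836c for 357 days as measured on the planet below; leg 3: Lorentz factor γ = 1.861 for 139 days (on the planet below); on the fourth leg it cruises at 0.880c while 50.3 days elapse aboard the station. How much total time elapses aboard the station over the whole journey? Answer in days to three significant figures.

Leg 1: β = 0.7469; γ = 1/√(1 − 0.7469²) = 1/√0.4421 = 1.504; τ_1 = 33.6/1.504 = 22.34 days.
Leg 2: γ = 1/√(1 − 0.5836²) = 1/√0.6594 = 1.231; τ_2 = 357/1.231 = 289.9 days.
Leg 3: γ = 1.861; τ_3 = 139/1.861 = 74.69 days.
Leg 4: 50.3 days is already measured aboard the station.
Total: 22.34 + 289.9 + 74.69 + 50.30 days.

τ = 437 days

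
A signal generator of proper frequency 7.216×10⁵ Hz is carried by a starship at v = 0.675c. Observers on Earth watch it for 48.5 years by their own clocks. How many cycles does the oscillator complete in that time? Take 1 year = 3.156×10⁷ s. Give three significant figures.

γ = 1/√(1 − 0.675²) = 1/√0.5444 = 1.355
During 48.5 years of lab time, the oscillator's proper time advances by τ = Δt/γ = 48.5/1.355 = 35.78 years = 1.129×10⁹ s.
N = f × τ = 7.216×10⁵ × 1.129×10⁹ = 8.149×10¹⁴.

N = 8.15×10¹⁴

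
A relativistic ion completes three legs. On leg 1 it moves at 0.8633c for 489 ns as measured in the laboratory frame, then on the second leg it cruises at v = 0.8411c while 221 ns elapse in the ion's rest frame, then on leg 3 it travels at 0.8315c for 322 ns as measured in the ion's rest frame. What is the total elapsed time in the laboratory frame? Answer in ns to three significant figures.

Δt = 1480 ns

Leg 1: 489 ns is already measured in the laboratory frame.
Leg 2: γ = 1/√(1 − 0.8411²) = 1/√0.2926 = 1.849; Δt_2 = 1.849 × 221 = 408.6 ns.
Leg 3: γ = 1/√(1 − 0.8315²) = 1/√0.3086 = 1.800; Δt_3 = 1.800 × 322 = 579.6 ns.
Total: 489.0 + 408.6 + 579.6 ns.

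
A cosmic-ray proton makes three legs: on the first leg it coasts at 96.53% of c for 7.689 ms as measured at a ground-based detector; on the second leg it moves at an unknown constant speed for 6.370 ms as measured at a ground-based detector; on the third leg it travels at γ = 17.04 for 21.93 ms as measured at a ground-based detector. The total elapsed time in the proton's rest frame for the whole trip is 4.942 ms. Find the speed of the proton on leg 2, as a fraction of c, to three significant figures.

Leg 1: β = 0.9653; γ = 1/√(1 − 0.9653²) = 1/√0.06820 = 3.829; τ_1 = 7.689/3.829 = 2.008 ms.
Leg 2: speed unknown; τ_2 = 6.370/γ_2.
Leg 3: γ = 17.04; τ_3 = 21.93/17.04 = 1.287 ms.
Total proper time: 2.008 + τ_2 + 1.287 = 4.942, so τ_2 = 4.942 − 3.295 = 1.647 ms.
γ_2 = 6.370/1.647 = 3.867; β = √(1 − 1/γ²) = √0.9331.

β = 0.966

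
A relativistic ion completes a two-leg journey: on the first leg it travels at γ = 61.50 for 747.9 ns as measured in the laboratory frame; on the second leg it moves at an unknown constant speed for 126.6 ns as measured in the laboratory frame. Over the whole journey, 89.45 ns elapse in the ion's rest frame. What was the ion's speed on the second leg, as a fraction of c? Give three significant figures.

Leg 1: γ = 61.50; τ_1 = 747.9/61.50 = 12.16 ns.
Leg 2: speed unknown; τ_2 = 126.6/γ_2.
Total proper time: 12.16 + τ_2 = 89.45, so τ_2 = 89.45 − 12.16 = 77.29 ns.
γ_2 = 126.6/77.29 = 1.638; β = √(1 − 1/γ²) = √0.6273.

β = 0.792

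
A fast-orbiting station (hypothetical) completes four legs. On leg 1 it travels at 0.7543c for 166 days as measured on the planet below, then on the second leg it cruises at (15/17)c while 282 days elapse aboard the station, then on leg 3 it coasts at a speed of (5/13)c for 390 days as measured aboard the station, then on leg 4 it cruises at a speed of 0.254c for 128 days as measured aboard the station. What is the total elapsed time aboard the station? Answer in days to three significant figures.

τ = 909 days

Leg 1: γ = 1/√(1 − 0.7543²) = 1/√0.4310 = 1.523; τ_1 = 166/1.523 = 109.0 days.
Leg 2: 282 days is already measured aboard the station.
Leg 3: 390 days is already measured aboard the station.
Leg 4: 128 days is already measured aboard the station.
Total: 109.0 + 282.0 + 390.0 + 128.0 days.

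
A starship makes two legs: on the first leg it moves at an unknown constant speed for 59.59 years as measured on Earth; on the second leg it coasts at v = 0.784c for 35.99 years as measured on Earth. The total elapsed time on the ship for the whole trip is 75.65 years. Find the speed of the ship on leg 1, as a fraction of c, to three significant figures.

Leg 1: speed unknown; τ_1 = 59.59/γ_1.
Leg 2: γ = 1/√(1 − 0.784²) = 1/√0.3853 = 1.611; τ_2 = 35.99/1.611 = 22.34 years.
Total proper time: τ_1 + 22.34 = 75.65, so τ_1 = 75.65 − 22.34 = 53.31 years.
γ_1 = 59.59/53.31 = 1.118; β = √(1 − 1/γ²) = √0.1997.

β = 0.447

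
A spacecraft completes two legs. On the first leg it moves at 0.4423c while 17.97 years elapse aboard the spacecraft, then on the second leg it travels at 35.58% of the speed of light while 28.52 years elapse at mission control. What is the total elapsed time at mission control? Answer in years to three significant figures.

Δt = 48.6 years

Leg 1: γ = 1/√(1 − 0.4423²) = 1/√0.8044 = 1.115; Δt_1 = 1.115 × 17.97 = 20.04 years.
Leg 2: 28.52 years is already measured at mission control.
Total: 20.04 + 28.52 years.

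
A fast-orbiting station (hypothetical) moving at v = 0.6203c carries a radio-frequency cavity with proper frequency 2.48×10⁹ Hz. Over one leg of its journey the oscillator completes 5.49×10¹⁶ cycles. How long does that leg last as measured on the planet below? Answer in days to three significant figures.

Δt = 327 days

γ = 1/√(1 − 0.6203²) = 1/√0.6152 = 1.275
Proper time for N cycles: τ = N/f = 5.49×10¹⁶/(2.48×10⁹) = 2.214×10⁷ s = 256.2 days.
Lab-frame duration Δt = γτ = 1.275 × 256.2 = 326.7 days.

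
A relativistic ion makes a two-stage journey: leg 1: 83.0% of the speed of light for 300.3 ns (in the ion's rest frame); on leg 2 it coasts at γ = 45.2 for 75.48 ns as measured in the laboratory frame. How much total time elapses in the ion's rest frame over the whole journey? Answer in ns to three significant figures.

Leg 1: 300.3 ns is already measured in the ion's rest frame.
Leg 2: γ = 45.2; τ_2 = 75.48/45.20 = 1.670 ns.
Total: 300.3 + 1.670 ns.

τ = 302 ns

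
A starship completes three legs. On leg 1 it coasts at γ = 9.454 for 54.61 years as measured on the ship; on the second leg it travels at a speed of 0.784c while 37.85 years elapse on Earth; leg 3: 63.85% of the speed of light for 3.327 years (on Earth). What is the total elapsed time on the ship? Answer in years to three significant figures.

τ = 80.7 years

Leg 1: 54.61 years is already measured on the ship.
Leg 2: γ = 1/√(1 − 0.784²) = 1/√0.3853 = 1.611; τ_2 = 37.85/1.611 = 23.50 years.
Leg 3: β = 0.6385; γ = 1/√(1 − 0.6385²) = 1/√0.5923 = 1.299; τ_3 = 3.327/1.299 = 2.561 years.
Total: 54.61 + 23.50 + 2.561 years.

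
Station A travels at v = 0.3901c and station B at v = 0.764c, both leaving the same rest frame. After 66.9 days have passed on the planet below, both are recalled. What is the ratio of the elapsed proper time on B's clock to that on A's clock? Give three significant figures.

τ_B/τ_A = 0.701

A: γ = 1/√(1 − 0.3901²) = 1/√0.8478 = 1.086. B: γ = 1/√(1 − 0.764²) = 1/√0.4163 = 1.550.
τ_A/τ_B = γ_B/γ_A = 1.550/1.086 = 1.427, so τ_B/τ_A = 0.7007.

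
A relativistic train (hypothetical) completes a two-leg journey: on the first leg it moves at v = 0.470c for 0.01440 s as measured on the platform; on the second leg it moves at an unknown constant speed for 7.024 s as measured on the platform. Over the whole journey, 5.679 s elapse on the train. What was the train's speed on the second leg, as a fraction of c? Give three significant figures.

β = 0.591

Leg 1: γ = 1/√(1 − 0.470²) = 1/√0.7791 = 1.133; τ_1 = 0.01440/1.133 = 0.01271 s.
Leg 2: speed unknown; τ_2 = 7.024/γ_2.
Total proper time: 0.01271 + τ_2 = 5.679, so τ_2 = 5.679 − 0.01271 = 5.666 s.
γ_2 = 7.024/5.666 = 1.240; β = √(1 − 1/γ²) = √0.3492.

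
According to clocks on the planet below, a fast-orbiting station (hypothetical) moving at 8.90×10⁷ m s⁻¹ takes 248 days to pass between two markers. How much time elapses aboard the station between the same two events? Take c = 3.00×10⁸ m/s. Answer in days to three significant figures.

β = 8.90×10⁷/3.00×10⁸ = 0.2967; γ = 1/√(1 − 0.2967²) = 1.047
The interval measured on the planet below is the dilated one; the clock aboard the station measures the proper time τ = Δt/γ = 248/1.047 days.

τ = 237 days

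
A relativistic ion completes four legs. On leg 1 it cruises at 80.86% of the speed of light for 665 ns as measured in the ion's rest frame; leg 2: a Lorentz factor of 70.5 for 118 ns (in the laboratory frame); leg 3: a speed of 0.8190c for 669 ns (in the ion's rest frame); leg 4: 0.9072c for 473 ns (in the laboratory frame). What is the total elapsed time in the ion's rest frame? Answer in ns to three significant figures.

Leg 1: 665 ns is already measured in the ion's rest frame.
Leg 2: γ = 70.5; τ_2 = 118/70.50 = 1.674 ns.
Leg 3: 669 ns is already measured in the ion's rest frame.
Leg 4: γ = 1/√(1 − 0.9072²) = 1/√0.1770 = 2.377; τ_4 = 473/2.377 = 199.0 ns.
Total: 665.0 + 1.674 + 669.0 + 199.0 ns.

τ = 1530 ns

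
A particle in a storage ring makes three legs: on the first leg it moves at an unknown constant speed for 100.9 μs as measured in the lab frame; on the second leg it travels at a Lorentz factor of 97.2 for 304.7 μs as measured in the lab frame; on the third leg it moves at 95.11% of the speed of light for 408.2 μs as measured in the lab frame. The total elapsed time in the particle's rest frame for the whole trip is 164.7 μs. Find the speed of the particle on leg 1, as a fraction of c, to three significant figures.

Leg 1: speed unknown; τ_1 = 100.9/γ_1.
Leg 2: γ = 97.2; τ_2 = 304.7/97.20 = 3.135 μs.
Leg 3: β = 0.9511; γ = 1/√(1 − 0.9511²) = 1/√0.09541 = 3.237; τ_3 = 408.2/3.237 = 126.1 μs.
Total proper time: τ_1 + 3.135 + 126.1 = 164.7, so τ_1 = 164.7 − 129.2 = 35.48 μs.
γ_1 = 100.9/35.48 = 2.844; β = √(1 − 1/γ²) = √0.8764.

β = 0.936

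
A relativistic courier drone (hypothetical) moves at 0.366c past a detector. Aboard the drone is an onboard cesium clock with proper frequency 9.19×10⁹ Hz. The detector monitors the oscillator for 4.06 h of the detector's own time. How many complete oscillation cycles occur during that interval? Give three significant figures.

γ = 1/√(1 − 0.366²) = 1/√0.8660 = 1.075
During 4.06 h of lab time, the oscillator's proper time advances by τ = Δt/γ = 4.06/1.075 = 3.778 h = 1.360×10⁴ s.
N = f × τ = 9.19×10⁹ × 1.360×10⁴ = 1.250×10¹⁴.

N = 1.25×10¹⁴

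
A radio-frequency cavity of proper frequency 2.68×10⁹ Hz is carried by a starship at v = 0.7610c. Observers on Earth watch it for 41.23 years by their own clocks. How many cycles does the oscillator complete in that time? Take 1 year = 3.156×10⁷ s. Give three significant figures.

γ = 1/√(1 − 0.7610²) = 1/√0.4209 = 1.541
During 41.23 years of lab time, the oscillator's proper time advances by τ = Δt/γ = 41.23/1.541 = 26.75 years = 8.442×10⁸ s.
N = f × τ = 2.68×10⁹ × 8.442×10⁸ = 2.262×10¹⁸.

N = 2.26×10¹⁸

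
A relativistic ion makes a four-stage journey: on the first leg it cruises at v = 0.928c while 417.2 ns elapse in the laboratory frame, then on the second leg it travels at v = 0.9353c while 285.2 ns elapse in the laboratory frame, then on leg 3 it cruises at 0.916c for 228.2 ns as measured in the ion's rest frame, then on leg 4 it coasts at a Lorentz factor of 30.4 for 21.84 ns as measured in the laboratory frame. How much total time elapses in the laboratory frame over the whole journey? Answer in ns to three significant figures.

Δt = 1290 ns

Leg 1: 417.2 ns is already measured in the laboratory frame.
Leg 2: 285.2 ns is already measured in the laboratory frame.
Leg 3: γ = 1/√(1 − 0.916²) = 1/√0.1609 = 2.493; Δt_3 = 2.493 × 228.2 = 568.8 ns.
Leg 4: 21.84 ns is already measured in the laboratory frame.
Total: 417.2 + 285.2 + 568.8 + 21.84 ns.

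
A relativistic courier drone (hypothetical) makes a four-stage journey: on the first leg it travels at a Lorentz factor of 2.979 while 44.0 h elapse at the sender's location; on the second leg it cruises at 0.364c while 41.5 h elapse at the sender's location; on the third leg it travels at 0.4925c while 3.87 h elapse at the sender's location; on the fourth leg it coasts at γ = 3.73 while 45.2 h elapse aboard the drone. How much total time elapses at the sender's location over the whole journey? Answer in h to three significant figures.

Leg 1: 44.0 h is already measured at the sender's location.
Leg 2: 41.5 h is already measured at the sender's location.
Leg 3: 3.87 h is already measured at the sender's location.
Leg 4: γ = 3.73; Δt_4 = 3.730 × 45.2 = 168.6 h.
Total: 44.00 + 41.50 + 3.870 + 168.6 h.

Δt = 258 h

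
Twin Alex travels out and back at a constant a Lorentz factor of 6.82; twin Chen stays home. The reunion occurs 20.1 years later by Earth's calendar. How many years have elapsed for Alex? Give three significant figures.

τ = 2.95 years

γ = 6.82
Alex's clock measures proper time along the trip: τ = Δt/γ = 20.1/6.820 years.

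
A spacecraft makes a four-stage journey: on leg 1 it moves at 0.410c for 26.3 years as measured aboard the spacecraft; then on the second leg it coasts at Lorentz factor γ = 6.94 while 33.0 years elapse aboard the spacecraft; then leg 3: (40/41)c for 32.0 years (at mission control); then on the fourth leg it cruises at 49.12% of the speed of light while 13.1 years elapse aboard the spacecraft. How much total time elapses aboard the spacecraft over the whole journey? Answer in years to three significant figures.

Leg 1: 26.3 years is already measured aboard the spacecraft.
Leg 2: 33.0 years is already measured aboard the spacecraft.
Leg 3: γ = 1/√(1 − (40/41)²) = 41/9 ≈ 4.556; τ_3 = 32.0/4.556 = 7.024 years.
Leg 4: 13.1 years is already measured aboard the spacecraft.
Total: 26.30 + 33.00 + 7.024 + 13.10 years.

τ = 79.4 years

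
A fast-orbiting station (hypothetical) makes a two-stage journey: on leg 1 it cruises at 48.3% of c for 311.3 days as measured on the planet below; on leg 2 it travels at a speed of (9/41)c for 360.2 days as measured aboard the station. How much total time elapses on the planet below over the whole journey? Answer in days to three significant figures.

Leg 1: 311.3 days is already measured on the planet below.
Leg 2: γ = 1/√(1 − (9/41)²) = 41/40 = 1.025; Δt_2 = 1.025 × 360.2 = 369.2 days.
Total: 311.3 + 369.2 days.

Δt = 681 days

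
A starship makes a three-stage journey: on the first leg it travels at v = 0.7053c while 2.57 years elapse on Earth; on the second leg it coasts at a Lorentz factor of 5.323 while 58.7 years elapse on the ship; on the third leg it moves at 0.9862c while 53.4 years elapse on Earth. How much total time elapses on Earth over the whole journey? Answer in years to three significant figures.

Δt = 368 years

Leg 1: 2.57 years is already measured on Earth.
Leg 2: γ = 5.323; Δt_2 = 5.323 × 58.7 = 312.5 years.
Leg 3: 53.4 years is already measured on Earth.
Total: 2.570 + 312.5 + 53.40 years.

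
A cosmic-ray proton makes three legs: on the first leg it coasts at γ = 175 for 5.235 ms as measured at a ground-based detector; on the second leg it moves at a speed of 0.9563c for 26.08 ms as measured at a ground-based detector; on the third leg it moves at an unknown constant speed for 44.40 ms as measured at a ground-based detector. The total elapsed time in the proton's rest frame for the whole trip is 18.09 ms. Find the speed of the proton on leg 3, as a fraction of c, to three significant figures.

Leg 1: γ = 175; τ_1 = 5.235/175.0 = 0.02991 ms.
Leg 2: γ = 1/√(1 − 0.9563²) = 1/√0.08549 = 3.420; τ_2 = 26.08/3.420 = 7.625 ms.
Leg 3: speed unknown; τ_3 = 44.40/γ_3.
Total proper time: 0.02991 + 7.625 + τ_3 = 18.09, so τ_3 = 18.09 − 7.655 = 10.43 ms.
γ_3 = 44.40/10.43 = 4.255; β = √(1 − 1/γ²) = √0.9448.

β = 0.972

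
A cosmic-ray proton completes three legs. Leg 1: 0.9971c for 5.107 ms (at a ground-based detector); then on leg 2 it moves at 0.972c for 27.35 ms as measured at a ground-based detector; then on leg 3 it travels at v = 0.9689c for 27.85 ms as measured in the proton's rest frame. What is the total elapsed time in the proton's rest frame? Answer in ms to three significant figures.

τ = 34.7 ms

Leg 1: γ = 1/√(1 − 0.9971²) = 1/√0.005792 = 13.14; τ_1 = 5.107/13.14 = 0.3887 ms.
Leg 2: γ = 1/√(1 − 0.972²) = 1/√0.05522 = 4.256; τ_2 = 27.35/4.256 = 6.427 ms.
Leg 3: 27.85 ms is already measured in the proton's rest frame.
Total: 0.3887 + 6.427 + 27.85 ms.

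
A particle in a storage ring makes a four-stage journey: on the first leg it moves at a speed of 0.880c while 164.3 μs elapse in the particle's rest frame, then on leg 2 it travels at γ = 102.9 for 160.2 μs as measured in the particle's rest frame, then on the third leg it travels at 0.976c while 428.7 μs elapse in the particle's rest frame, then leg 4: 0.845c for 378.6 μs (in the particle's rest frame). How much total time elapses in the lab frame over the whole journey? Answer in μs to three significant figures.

Leg 1: γ = 1/√(1 − 0.880²) = 1/√0.2256 = 2.105; Δt_1 = 2.105 × 164.3 = 345.9 μs.
Leg 2: γ = 102.9; Δt_2 = 102.9 × 160.2 = 1.648×10⁴ μs.
Leg 3: γ = 1/√(1 − 0.976²) = 1/√0.04742 = 4.592; Δt_3 = 4.592 × 428.7 = 1969 μs.
Leg 4: γ = 1/√(1 − 0.845²) = 1/√0.2860 = 1.870; Δt_4 = 1.870 × 378.6 = 708.0 μs.
Total: 345.9 + 1.648×10⁴ + 1969 + 708.0 μs.

Δt = 1.95×10⁴ μs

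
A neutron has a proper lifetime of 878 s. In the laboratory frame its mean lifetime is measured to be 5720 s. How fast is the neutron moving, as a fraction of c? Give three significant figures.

γ = Δt/τ₀ = 5720/878 = 6.515
β = √(1 − 1/γ²) = √(1 − 0.02356) = √0.9764

β = 0.988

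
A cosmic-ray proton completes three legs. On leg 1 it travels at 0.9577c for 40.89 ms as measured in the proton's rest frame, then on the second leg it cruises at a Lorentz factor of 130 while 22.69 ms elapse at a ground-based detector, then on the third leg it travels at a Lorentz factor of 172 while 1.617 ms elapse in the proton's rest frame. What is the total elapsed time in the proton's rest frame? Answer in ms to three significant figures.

Leg 1: 40.89 ms is already measured in the proton's rest frame.
Leg 2: γ = 130; τ_2 = 22.69/130.0 = 0.1745 ms.
Leg 3: 1.617 ms is already measured in the proton's rest frame.
Total: 40.89 + 0.1745 + 1.617 ms.

τ = 42.7 ms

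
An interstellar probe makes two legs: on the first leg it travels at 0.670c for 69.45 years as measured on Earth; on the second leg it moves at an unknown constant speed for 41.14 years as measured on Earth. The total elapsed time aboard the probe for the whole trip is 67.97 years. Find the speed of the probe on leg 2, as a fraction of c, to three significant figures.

Leg 1: γ = 1/√(1 − 0.670²) = 1/√0.5511 = 1.347; τ_1 = 69.45/1.347 = 51.56 years.
Leg 2: speed unknown; τ_2 = 41.14/γ_2.
Total proper time: 51.56 + τ_2 = 67.97, so τ_2 = 67.97 − 51.56 = 16.41 years.
γ_2 = 41.14/16.41 = 2.507; β = √(1 − 1/γ²) = √0.8408.

β = 0.917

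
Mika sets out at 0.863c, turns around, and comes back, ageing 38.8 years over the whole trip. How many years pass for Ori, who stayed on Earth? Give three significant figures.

γ = 1/√(1 − 0.863²) = 1/√0.2552 = 1.979
Earth-frame duration is the dilated interval: Δt = γτ = 1.979 × 38.8 years.

Δt = 76.8 years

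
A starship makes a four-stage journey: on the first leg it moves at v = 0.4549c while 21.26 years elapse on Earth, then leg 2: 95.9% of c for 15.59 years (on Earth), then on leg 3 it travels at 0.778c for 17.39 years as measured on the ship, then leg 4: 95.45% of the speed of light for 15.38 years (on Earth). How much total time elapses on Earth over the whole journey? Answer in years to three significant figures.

Δt = 79.9 years

Leg 1: 21.26 years is already measured on Earth.
Leg 2: 15.59 years is already measured on Earth.
Leg 3: γ = 1/√(1 − 0.778²) = 1/√0.3947 = 1.592; Δt_3 = 1.592 × 17.39 = 27.68 years.
Leg 4: 15.38 years is already measured on Earth.
Total: 21.26 + 15.59 + 27.68 + 15.38 years.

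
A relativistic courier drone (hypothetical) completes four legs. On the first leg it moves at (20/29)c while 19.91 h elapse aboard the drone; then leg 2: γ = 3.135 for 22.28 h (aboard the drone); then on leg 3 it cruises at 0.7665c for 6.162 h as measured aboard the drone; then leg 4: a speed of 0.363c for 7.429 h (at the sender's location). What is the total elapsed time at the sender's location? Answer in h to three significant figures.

Leg 1: γ = 1/√(1 − (20/29)²) = 29/21 ≈ 1.381; Δt_1 = 1.381 × 19.91 = 27.49 h.
Leg 2: γ = 3.135; Δt_2 = 3.135 × 22.28 = 69.85 h.
Leg 3: γ = 1/√(1 − 0.7665²) = 1/√0.4125 = 1.557; Δt_3 = 1.557 × 6.162 = 9.594 h.
Leg 4: 7.429 h is already measured at the sender's location.
Total: 27.49 + 69.85 + 9.594 + 7.429 h.

Δt = 114 h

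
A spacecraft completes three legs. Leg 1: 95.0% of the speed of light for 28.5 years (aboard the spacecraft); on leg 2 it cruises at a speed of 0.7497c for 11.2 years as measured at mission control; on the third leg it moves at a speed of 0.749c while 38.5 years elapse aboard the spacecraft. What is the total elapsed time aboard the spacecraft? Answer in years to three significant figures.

Leg 1: 28.5 years is already measured aboard the spacecraft.
Leg 2: γ = 1/√(1 − 0.7497²) = 1/√0.4379 = 1.511; τ_2 = 11.2/1.511 = 7.412 years.
Leg 3: 38.5 years is already measured aboard the spacecraft.
Total: 28.50 + 7.412 + 38.50 years.

τ = 74.4 years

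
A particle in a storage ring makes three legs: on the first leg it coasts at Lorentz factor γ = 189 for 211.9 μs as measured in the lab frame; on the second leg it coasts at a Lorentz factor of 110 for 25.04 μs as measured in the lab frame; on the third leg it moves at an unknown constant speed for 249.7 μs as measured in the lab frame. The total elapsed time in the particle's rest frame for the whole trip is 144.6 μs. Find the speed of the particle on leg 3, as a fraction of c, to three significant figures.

Leg 1: γ = 189; τ_1 = 211.9/189.0 = 1.121 μs.
Leg 2: γ = 110; τ_2 = 25.04/110.0 = 0.2276 μs.
Leg 3: speed unknown; τ_3 = 249.7/γ_3.
Total proper time: 1.121 + 0.2276 + τ_3 = 144.6, so τ_3 = 144.6 − 1.349 = 143.3 μs.
γ_3 = 249.7/143.3 = 1.743; β = √(1 − 1/γ²) = √0.6709.

β = 0.819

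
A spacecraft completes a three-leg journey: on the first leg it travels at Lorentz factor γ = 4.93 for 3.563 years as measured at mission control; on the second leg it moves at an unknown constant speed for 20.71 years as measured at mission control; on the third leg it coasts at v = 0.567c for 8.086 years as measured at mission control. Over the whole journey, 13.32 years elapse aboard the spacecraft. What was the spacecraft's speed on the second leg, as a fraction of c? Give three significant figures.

Leg 1: γ = 4.93; τ_1 = 3.563/4.930 = 0.7227 years.
Leg 2: speed unknown; τ_2 = 20.71/γ_2.
Leg 3: γ = 1/√(1 − 0.567²) = 1/√0.6785 = 1.214; τ_3 = 8.086/1.214 = 6.661 years.
Total proper time: 0.7227 + τ_2 + 6.661 = 13.32, so τ_2 = 13.32 − 7.383 = 5.937 years.
γ_2 = 20.71/5.937 = 3.488; β = √(1 − 1/γ²) = √0.9178.

β = 0.958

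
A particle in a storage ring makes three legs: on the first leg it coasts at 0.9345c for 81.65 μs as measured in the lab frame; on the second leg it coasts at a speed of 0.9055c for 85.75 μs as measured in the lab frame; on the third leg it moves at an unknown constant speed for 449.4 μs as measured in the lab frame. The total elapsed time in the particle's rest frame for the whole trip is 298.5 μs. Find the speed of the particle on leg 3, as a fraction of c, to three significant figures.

Leg 1: γ = 1/√(1 − 0.9345²) = 1/√0.1267 = 2.809; τ_1 = 81.65/2.809 = 29.06 μs.
Leg 2: γ = 1/√(1 − 0.9055²) = 1/√0.1801 = 2.357; τ_2 = 85.75/2.357 = 36.39 μs.
Leg 3: speed unknown; τ_3 = 449.4/γ_3.
Total proper time: 29.06 + 36.39 + τ_3 = 298.5, so τ_3 = 298.5 − 65.45 = 233.0 μs.
γ_3 = 449.4/233.0 = 1.928; β = √(1 − 1/γ²) = √0.7311.

β = 0.855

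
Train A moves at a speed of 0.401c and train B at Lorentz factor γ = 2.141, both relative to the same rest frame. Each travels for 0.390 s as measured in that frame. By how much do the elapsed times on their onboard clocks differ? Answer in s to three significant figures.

|τ_A − τ_B| = 0.175 s

A: γ = 1/√(1 − 0.401²) = 1/√0.8392 = 1.092; τ_A = 0.390/1.092 = 0.3573 s.
B: γ = 2.141; τ_B = 0.390/2.141 = 0.1822 s.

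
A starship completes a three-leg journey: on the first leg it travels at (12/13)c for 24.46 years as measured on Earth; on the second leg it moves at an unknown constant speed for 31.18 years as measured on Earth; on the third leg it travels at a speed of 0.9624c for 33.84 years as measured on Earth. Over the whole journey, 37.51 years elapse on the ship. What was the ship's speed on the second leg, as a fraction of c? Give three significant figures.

Leg 1: γ = 1/√(1 − (12/13)²) = 13/5 = 2.600; τ_1 = 24.46/2.600 = 9.408 years.
Leg 2: speed unknown; τ_2 = 31.18/γ_2.
Leg 3: γ = 1/√(1 − 0.9624²) = 1/√0.07379 = 3.681; τ_3 = 33.84/3.681 = 9.192 years.
Total proper time: 9.408 + τ_2 + 9.192 = 37.51, so τ_2 = 37.51 − 18.60 = 18.91 years.
γ_2 = 31.18/18.91 = 1.649; β = √(1 − 1/γ²) = √0.6322.

β = 0.795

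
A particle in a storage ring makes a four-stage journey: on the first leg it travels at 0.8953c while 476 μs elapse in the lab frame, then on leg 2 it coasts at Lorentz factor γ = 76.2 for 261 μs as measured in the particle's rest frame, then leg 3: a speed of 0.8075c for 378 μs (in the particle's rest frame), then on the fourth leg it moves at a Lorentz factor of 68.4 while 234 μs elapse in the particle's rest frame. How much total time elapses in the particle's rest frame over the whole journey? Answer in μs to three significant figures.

Leg 1: γ = 1/√(1 − 0.8953²) = 1/√0.1984 = 2.245; τ_1 = 476/2.245 = 212.0 μs.
Leg 2: 261 μs is already measured in the particle's rest frame.
Leg 3: 378 μs is already measured in the particle's rest frame.
Leg 4: 234 μs is already measured in the particle's rest frame.
Total: 212.0 + 261.0 + 378.0 + 234.0 μs.

τ = 1090 μs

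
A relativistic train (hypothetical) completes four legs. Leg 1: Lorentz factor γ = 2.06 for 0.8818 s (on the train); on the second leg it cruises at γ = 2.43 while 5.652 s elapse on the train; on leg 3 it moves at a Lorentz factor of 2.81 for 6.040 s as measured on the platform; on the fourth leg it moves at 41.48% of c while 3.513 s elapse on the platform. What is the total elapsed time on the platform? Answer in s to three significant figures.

Δt = 25.1 s

Leg 1: γ = 2.06; Δt_1 = 2.060 × 0.8818 = 1.817 s.
Leg 2: γ = 2.43; Δt_2 = 2.430 × 5.652 = 13.73 s.
Leg 3: 6.040 s is already measured on the platform.
Leg 4: 3.513 s is already measured on the platform.
Total: 1.817 + 13.73 + 6.040 + 3.513 s.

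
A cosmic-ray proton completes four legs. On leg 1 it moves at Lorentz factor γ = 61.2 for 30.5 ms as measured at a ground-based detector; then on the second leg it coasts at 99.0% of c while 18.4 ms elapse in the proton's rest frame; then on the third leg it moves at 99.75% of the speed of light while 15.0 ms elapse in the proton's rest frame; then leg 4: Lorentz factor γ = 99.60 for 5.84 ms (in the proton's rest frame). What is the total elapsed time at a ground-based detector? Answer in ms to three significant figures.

Δt = 955 ms

Leg 1: 30.5 ms is already measured at a ground-based detector.
Leg 2: β = 0.990; γ = 1/√(1 − 0.990²) = 1/√0.01990 = 7.089; Δt_2 = 7.089 × 18.4 = 130.4 ms.
Leg 3: β = 0.9975; γ = 1/√(1 − 0.9975²) = 1/√0.004994 = 14.15; Δt_3 = 14.15 × 15.0 = 212.3 ms.
Leg 4: γ = 99.60; Δt_4 = 99.60 × 5.84 = 581.7 ms.
Total: 30.50 + 130.4 + 212.3 + 581.7 ms.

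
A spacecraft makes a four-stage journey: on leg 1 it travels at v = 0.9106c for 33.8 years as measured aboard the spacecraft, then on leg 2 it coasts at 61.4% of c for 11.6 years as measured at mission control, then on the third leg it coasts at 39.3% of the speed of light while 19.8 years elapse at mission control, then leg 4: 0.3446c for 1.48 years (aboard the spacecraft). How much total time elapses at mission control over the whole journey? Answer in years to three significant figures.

Δt = 115 years

Leg 1: γ = 1/√(1 − 0.9106²) = 1/√0.1708 = 2.420; Δt_1 = 2.420 × 33.8 = 81.78 years.
Leg 2: 11.6 years is already measured at mission control.
Leg 3: 19.8 years is already measured at mission control.
Leg 4: γ = 1/√(1 − 0.3446²) = 1/√0.8813 = 1.065; Δt_4 = 1.065 × 1.48 = 1.577 years.
Total: 81.78 + 11.60 + 19.80 + 1.577 years.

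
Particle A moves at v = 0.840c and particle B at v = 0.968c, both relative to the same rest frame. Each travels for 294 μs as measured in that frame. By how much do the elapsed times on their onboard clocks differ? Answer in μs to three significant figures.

|τ_A − τ_B| = 85.7 μs

A: γ = 1/√(1 − 0.840²) = 1/√0.2944 = 1.843; τ_A = 294/1.843 = 159.5 μs.
B: γ = 1/√(1 − 0.968²) = 1/√0.06298 = 3.985; τ_B = 294/3.985 = 73.78 μs.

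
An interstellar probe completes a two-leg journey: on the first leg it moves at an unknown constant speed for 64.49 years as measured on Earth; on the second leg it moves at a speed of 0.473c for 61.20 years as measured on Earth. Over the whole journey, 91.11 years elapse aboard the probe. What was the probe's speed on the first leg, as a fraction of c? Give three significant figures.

Leg 1: speed unknown; τ_1 = 64.49/γ_1.
Leg 2: γ = 1/√(1 − 0.473²) = 1/√0.7763 = 1.135; τ_2 = 61.20/1.135 = 53.92 years.
Total proper time: τ_1 + 53.92 = 91.11, so τ_1 = 91.11 − 53.92 = 37.19 years.
γ_1 = 64.49/37.19 = 1.734; β = √(1 − 1/γ²) = √0.6675.

β = 0.817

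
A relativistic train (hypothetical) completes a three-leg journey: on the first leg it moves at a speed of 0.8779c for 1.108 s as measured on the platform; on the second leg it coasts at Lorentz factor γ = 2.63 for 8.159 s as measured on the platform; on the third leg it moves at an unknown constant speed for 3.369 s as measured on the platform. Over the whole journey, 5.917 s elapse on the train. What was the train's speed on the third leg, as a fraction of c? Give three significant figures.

Leg 1: γ = 1/√(1 − 0.8779²) = 1/√0.2293 = 2.088; τ_1 = 1.108/2.088 = 0.5306 s.
Leg 2: γ = 2.63; τ_2 = 8.159/2.630 = 3.102 s.
Leg 3: speed unknown; τ_3 = 3.369/γ_3.
Total proper time: 0.5306 + 3.102 + τ_3 = 5.917, so τ_3 = 5.917 − 3.633 = 2.284 s.
γ_3 = 3.369/2.284 = 1.475; β = √(1 − 1/γ²) = √0.5403.

β = 0.735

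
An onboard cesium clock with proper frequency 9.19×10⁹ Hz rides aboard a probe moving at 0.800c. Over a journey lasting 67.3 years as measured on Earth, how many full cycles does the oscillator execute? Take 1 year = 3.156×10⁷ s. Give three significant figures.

γ = 1/√(1 − 0.800²) = 5/3 ≈ 1.667
The oscillator's own cycle count is N = f × τ where τ is the proper time aboard the probe. τ = Δt/γ = 67.3/1.667 = 40.38 years = 1.274×10⁹ s.
N = 9.19×10⁹ × 1.274×10⁹ = 1.171×10¹⁹.

N = 1.17×10¹⁹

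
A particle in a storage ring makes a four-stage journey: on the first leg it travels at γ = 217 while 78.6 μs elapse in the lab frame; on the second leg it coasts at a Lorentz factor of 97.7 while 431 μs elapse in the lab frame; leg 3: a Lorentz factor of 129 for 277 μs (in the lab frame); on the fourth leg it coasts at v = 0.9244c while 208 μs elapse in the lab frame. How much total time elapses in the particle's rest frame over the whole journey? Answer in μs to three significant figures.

Leg 1: γ = 217; τ_1 = 78.6/217.0 = 0.3622 μs.
Leg 2: γ = 97.7; τ_2 = 431/97.70 = 4.411 μs.
Leg 3: γ = 129; τ_3 = 277/129.0 = 2.147 μs.
Leg 4: γ = 1/√(1 − 0.9244²) = 1/√0.1455 = 2.622; τ_4 = 208/2.622 = 79.34 μs.
Total: 0.3622 + 4.411 + 2.147 + 79.34 μs.

τ = 86.3 μs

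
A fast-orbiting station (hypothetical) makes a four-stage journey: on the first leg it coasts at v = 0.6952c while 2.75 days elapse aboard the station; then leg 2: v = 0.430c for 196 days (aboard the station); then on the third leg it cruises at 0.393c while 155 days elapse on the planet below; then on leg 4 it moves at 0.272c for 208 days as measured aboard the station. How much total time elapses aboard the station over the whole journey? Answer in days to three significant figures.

Leg 1: 2.75 days is already measured aboard the station.
Leg 2: 196 days is already measured aboard the station.
Leg 3: γ = 1/√(1 − 0.393²) = 1/√0.8456 = 1.088; τ_3 = 155/1.088 = 142.5 days.
Leg 4: 208 days is already measured aboard the station.
Total: 2.750 + 196.0 + 142.5 + 208.0 days.

τ = 549 days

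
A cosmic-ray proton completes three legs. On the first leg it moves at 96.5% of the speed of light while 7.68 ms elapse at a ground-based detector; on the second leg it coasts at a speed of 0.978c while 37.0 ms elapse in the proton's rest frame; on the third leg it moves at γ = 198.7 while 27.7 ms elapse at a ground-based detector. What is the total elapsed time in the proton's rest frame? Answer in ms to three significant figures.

Leg 1: β = 0.965; γ = 1/√(1 − 0.965²) = 1/√0.06878 = 3.813; τ_1 = 7.68/3.813 = 2.014 ms.
Leg 2: 37.0 ms is already measured in the proton's rest frame.
Leg 3: γ = 198.7; τ_3 = 27.7/198.7 = 0.1394 ms.
Total: 2.014 + 37.00 + 0.1394 ms.

τ = 39.2 ms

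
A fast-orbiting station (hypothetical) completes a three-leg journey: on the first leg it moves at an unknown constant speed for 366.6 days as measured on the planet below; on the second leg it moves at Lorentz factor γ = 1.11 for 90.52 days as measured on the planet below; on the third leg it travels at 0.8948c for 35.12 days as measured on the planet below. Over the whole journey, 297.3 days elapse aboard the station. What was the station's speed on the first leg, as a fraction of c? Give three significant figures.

β = 0.838

Leg 1: speed unknown; τ_1 = 366.6/γ_1.
Leg 2: γ = 1.11; τ_2 = 90.52/1.110 = 81.55 days.
Leg 3: γ = 1/√(1 − 0.8948²) = 1/√0.1993 = 2.240; τ_3 = 35.12/2.240 = 15.68 days.
Total proper time: τ_1 + 81.55 + 15.68 = 297.3, so τ_1 = 297.3 − 97.23 = 200.1 days.
γ_1 = 366.6/200.1 = 1.832; β = √(1 − 1/γ²) = √0.7022.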